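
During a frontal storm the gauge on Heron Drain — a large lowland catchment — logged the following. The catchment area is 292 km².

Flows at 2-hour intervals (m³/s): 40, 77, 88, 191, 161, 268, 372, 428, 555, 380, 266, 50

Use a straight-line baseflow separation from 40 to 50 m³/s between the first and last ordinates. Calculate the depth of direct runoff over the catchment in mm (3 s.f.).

Direct runoff: 0.00, 36.09, 46.18, 148.27, 117.36, 223.45, 326.55, 381.64, 507.73, 331.82, 216.91, 0.00 m³/s; ΣQ_DR = 2336 m³/s.
V = ΣQ_DR · Δt = 2336 × 7200 s = 1.682 × 10^7 m³.
Over A = 292 km², depth = V / A = 57.6 mm.

d ≈ 57.6 mm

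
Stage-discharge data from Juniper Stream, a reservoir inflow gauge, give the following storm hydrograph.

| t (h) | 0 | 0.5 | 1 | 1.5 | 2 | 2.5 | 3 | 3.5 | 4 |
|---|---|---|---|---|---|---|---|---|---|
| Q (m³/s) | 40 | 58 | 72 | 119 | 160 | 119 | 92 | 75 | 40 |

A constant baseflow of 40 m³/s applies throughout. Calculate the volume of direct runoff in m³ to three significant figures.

V ≈ 7.47 × 10^5 m³

Direct-runoff ordinates (Q − Q_b): 0.0, 18.0, 32.0, 79.0, 120.0, 79.0, 52.0, 35.0, 0.0 m³/s.
ΣQ_DR = 415.0 m³/s.
With Δt = 0.5 h = 1800 s, V = ΣQ_DR · Δt = 415.0 × 1800 = 7.47 × 10^5 m³.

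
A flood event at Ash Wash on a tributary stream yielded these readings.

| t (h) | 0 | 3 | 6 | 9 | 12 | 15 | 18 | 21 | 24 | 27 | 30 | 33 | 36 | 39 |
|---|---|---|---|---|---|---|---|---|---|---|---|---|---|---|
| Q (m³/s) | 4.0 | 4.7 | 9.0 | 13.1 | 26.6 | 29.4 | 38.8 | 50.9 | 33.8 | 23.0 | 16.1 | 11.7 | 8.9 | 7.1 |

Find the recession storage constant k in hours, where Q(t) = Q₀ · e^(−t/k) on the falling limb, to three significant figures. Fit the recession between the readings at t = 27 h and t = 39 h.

On the falling limb, Q drops from 23.0 to 7.1 m³/s between t = 27 h and t = 39 h (Δt = 12 h).
k = −Δt / ln(Q₂/Q₁) = −12 / ln(7.1/23.0) = 10.2 h.

k ≈ 10.2 h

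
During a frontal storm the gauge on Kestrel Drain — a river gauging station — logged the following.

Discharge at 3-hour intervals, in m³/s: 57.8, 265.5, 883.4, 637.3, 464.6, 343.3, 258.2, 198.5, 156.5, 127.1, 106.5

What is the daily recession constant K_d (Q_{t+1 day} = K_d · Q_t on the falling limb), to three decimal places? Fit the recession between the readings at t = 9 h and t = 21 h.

K_d ≈ 0.097

Between t = 9 h and t = 21 h the flow falls from 637.3 to 198.5 m³/s over 4×3 h = 12 h.
Per-interval ratio K = (198.5/637.3)^(1/4) = 0.7471; K_d = K^(24/3) = 0.097.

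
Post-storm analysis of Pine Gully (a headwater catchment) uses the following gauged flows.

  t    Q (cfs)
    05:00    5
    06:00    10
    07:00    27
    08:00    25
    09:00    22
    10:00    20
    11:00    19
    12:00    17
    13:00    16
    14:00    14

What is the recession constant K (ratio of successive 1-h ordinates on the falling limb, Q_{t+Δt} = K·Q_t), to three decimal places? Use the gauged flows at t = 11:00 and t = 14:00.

Using the recession-limb readings at t = 11:00 and t = 14:00: Q falls from 19 to 14 cfs over 3 intervals.
K = (Q₂/Q₁)^(1/3) = (14/19)^(1/3) = 0.903.

K ≈ 0.903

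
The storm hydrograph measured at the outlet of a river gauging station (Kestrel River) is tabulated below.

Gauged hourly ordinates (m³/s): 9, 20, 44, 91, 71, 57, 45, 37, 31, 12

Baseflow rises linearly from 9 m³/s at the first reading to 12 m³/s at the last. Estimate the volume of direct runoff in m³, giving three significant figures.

V ≈ 1.12 × 10^6 m³

Direct-runoff ordinates (Q − Q_b): 0.00, 10.67, 34.33, 81.00, 60.67, 46.33, 34.00, 25.67, 19.33, 0.00 m³/s.
ΣQ_DR = 312.0 m³/s.
With Δt = 1 h = 3600 s, V = ΣQ_DR · Δt = 312.0 × 3600 = 1.12 × 10^6 m³.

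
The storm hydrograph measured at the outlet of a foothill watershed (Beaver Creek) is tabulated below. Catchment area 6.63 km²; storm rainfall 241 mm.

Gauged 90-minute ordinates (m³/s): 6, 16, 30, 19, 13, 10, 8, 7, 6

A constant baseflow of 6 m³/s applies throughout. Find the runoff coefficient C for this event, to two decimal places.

ΣQ_DR = 61.00 m³/s; V = ΣQ_DR·Δt = 3.294 × 10^5 m³.
Runoff depth d = V / A = 49.68 mm.
C = d / P = 49.68 / 241 = 0.21.

C ≈ 0.21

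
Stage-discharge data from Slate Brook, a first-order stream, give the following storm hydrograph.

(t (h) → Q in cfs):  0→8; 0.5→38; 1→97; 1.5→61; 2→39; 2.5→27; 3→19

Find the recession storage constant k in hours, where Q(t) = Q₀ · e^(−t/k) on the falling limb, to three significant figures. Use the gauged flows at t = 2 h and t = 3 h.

On the falling limb, Q drops from 39 to 19 cfs between t = 2 h and t = 3 h (Δt = 1 h).
k = −Δt / ln(Q₂/Q₁) = −1 / ln(19/39) = 1.39 h.

k ≈ 1.39 h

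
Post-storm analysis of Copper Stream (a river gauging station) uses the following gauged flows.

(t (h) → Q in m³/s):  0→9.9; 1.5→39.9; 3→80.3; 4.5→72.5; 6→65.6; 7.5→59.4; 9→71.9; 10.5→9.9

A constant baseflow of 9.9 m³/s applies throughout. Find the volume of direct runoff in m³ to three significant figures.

Direct-runoff ordinates (Q − Q_b): 0.0, 30.0, 70.4, 62.6, 55.7, 49.5, 62.0, 0.0 m³/s.
ΣQ_DR = 330.2 m³/s.
With Δt = 1.5 h = 5400 s, V = ΣQ_DR · Δt = 330.2 × 5400 = 1.78 × 10^6 m³.

V ≈ 1.78 × 10^6 m³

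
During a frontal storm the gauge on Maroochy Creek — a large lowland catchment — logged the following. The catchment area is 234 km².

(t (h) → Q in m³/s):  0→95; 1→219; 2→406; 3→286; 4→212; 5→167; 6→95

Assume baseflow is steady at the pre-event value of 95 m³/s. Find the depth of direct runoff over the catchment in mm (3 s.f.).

d ≈ 12.5 mm

Direct runoff: 0.0, 124.0, 311.0, 191.0, 117.0, 72.0, 0.0 m³/s; ΣQ_DR = 815.0 m³/s.
V = ΣQ_DR · Δt = 815.0 × 3600 s = 2.934 × 10^6 m³.
Over A = 234 km², depth = V / A = 12.5 mm.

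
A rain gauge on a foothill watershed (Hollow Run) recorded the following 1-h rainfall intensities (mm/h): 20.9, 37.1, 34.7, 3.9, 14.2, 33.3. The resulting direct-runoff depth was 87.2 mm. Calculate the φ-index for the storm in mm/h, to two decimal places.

φ ≈ 10.60 mm/h

Only the 5 blocks with intensity above φ contribute runoff: 20.9, 37.1, 34.7, 14.2, 33.3 mm/h.
Σ(I−φ)·Δt = d  ⇒  (20.9+37.1+34.7+14.2+33.3 − 5φ)·1 = 87.2
φ = (140.2 − 87.2/1) / 5 = 10.60 mm/h.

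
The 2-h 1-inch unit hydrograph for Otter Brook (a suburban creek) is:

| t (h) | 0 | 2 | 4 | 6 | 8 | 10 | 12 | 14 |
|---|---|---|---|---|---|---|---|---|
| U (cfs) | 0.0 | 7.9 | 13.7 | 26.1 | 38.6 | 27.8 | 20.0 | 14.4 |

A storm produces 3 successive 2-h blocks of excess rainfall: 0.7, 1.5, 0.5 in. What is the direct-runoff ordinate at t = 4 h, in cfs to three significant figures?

Q ≈ 21.4 cfs

By discrete convolution, Q_j = Σ (P_i / 1 in) · U_{j−i}.
At t = 4 h (j=2): Q = (0.7/1)·13.7 + (1.5/1)·7.9 + (0.5/1)·0.0 = 21.4 cfs.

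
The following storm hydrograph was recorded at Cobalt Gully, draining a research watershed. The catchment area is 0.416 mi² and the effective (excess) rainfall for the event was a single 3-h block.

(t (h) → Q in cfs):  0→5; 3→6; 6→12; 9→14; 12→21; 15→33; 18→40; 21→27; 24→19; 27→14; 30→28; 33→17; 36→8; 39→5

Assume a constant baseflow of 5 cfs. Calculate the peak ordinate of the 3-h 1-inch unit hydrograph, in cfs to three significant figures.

U_p ≈ 17.5 cfs

Direct runoff: 0.0, 1.0, 7.0, 9.0, 16.0, 28.0, 35.0, 22.0, 14.0, 9.0, 23.0, 12.0, 3.0, 0.0 cfs; ΣQ_DR = 179.0 cfs, peak = 35.0 cfs.
Runoff depth d = ΣQ_DR·Δt / A = 179.0 × 10800 / (0.416 mi²) = 2.000 in.
The 1-inch UH is the DRH scaled by (1 in)/d, so U_p = 35.0 × 1/2.000 = 17.5 cfs.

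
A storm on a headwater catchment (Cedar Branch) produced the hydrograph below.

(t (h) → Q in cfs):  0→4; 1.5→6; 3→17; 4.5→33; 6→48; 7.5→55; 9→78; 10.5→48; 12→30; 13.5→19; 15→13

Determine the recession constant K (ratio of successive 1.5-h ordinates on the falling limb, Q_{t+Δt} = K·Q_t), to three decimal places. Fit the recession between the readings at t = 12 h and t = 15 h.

K ≈ 0.658

Using the recession-limb readings at t = 12 h and t = 15 h: Q falls from 30 to 13 cfs over 2 intervals.
K = (Q₂/Q₁)^(1/2) = (13/30)^(1/2) = 0.658.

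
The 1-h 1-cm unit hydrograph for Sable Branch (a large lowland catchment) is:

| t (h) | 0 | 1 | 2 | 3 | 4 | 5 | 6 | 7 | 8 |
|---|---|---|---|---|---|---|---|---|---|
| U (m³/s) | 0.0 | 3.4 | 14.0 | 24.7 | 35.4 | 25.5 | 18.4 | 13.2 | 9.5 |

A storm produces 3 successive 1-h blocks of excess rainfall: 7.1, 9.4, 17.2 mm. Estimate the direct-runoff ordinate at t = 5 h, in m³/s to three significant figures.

Q ≈ 93.9 m³/s

By discrete convolution, Q_j = Σ (P_i / 10 mm) · U_{j−i}.
At t = 5 h (j=5): Q = (7.1/10)·25.5 + (9.4/10)·35.4 + (17.2/10)·24.7 = 93.9 m³/s.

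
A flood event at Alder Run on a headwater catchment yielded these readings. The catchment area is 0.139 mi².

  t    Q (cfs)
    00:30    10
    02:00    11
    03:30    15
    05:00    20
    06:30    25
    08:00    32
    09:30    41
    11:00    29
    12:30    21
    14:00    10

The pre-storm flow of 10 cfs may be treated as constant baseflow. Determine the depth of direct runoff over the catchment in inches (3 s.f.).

Direct runoff: 0.0, 1.0, 5.0, 10.0, 15.0, 22.0, 31.0, 19.0, 11.0, 0.0 cfs; ΣQ_DR = 114.0 cfs.
V = ΣQ_DR · Δt = 114.0 × 5400 s = 6.156 × 10^5 ft³.
Over A = 0.139 mi², depth = V / A = 1.91 in.

d ≈ 1.91 in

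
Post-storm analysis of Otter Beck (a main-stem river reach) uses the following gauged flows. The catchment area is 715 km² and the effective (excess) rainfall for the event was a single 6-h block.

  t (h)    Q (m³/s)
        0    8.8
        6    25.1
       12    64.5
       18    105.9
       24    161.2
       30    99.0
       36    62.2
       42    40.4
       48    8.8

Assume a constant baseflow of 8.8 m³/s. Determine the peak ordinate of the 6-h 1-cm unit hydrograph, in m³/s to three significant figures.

U_p ≈ 102 m³/s

Direct runoff: 0.0, 16.3, 55.7, 97.1, 152.4, 90.2, 53.4, 31.6, 0.0 m³/s; ΣQ_DR = 496.7 m³/s, peak = 152.4 m³/s.
Runoff depth d = ΣQ_DR·Δt / A = 496.7 × 21600 / (715 km²) = 15.01 mm.
The 1-cm UH is the DRH scaled by (10 mm)/d, so U_p = 152.4 × 10/15.01 = 102 m³/s.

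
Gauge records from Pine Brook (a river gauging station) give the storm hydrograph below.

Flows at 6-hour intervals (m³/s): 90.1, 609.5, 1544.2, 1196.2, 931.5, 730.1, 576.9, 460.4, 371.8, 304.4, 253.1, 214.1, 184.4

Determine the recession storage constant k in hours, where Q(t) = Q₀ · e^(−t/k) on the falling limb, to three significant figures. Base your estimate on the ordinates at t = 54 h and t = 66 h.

k ≈ 34.1 h

On the falling limb, Q drops from 304.4 to 214.1 m³/s between t = 54 h and t = 66 h (Δt = 12 h).
k = −Δt / ln(Q₂/Q₁) = −12 / ln(214.1/304.4) = 34.1 h.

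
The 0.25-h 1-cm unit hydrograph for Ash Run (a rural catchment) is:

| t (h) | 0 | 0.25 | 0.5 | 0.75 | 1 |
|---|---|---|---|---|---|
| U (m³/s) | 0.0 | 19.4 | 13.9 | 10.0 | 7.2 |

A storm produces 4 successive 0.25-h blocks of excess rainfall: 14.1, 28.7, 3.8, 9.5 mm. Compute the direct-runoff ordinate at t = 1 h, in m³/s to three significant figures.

Q ≈ 62.6 m³/s

By discrete convolution, Q_j = Σ (P_i / 10 mm) · U_{j−i}.
At t = 1 h (j=4): Q = (14.1/10)·7.2 + (28.7/10)·10.0 + (3.8/10)·13.9 + (9.5/10)·19.4 = 62.6 m³/s.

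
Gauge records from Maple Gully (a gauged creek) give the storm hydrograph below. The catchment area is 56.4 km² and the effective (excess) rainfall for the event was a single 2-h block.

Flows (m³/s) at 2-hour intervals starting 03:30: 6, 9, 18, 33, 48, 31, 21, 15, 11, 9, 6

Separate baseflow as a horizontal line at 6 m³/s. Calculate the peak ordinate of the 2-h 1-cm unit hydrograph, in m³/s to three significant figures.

U_p ≈ 23.3 m³/s

Direct runoff: 0.0, 3.0, 12.0, 27.0, 42.0, 25.0, 15.0, 9.0, 5.0, 3.0, 0.0 m³/s; ΣQ_DR = 141.0 m³/s, peak = 42.0 m³/s.
Runoff depth d = ΣQ_DR·Δt / A = 141.0 × 7200 / (56.4 km²) = 18.00 mm.
The 1-cm UH is the DRH scaled by (10 mm)/d, so U_p = 42.0 × 10/18.00 = 23.3 m³/s.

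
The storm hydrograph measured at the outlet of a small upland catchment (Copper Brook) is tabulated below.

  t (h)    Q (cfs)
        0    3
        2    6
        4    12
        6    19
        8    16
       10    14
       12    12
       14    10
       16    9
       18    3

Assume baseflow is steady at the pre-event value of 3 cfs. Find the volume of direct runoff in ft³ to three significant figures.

V ≈ 5.33 × 10^5 ft³

Direct-runoff ordinates (Q − Q_b): 0.0, 3.0, 9.0, 16.0, 13.0, 11.0, 9.0, 7.0, 6.0, 0.0 cfs.
ΣQ_DR = 74.00 cfs.
With Δt = 2 h = 7200 s, V = ΣQ_DR · Δt = 74.00 × 7200 = 5.33 × 10^5 ft³.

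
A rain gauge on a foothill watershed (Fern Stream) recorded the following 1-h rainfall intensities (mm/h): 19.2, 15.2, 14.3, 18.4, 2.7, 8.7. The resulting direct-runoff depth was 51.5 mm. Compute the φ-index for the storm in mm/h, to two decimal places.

Only the 5 blocks with intensity above φ contribute runoff: 19.2, 15.2, 14.3, 18.4, 8.7 mm/h.
Σ(I−φ)·Δt = d  ⇒  (19.2+15.2+14.3+18.4+8.7 − 5φ)·1 = 51.5
φ = (75.80 − 51.5/1) / 5 = 4.86 mm/h.

φ ≈ 4.86 mm/h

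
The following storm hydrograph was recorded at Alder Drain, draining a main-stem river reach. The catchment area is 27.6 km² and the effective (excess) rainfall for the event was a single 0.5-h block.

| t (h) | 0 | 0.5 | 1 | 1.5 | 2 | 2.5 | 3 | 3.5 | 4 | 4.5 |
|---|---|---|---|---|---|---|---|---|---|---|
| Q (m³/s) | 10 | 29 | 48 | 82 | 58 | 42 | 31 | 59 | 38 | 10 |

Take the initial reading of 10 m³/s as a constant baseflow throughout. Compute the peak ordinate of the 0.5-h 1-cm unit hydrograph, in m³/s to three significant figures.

U_p ≈ 36.0 m³/s

Direct runoff: 0.0, 19.0, 38.0, 72.0, 48.0, 32.0, 21.0, 49.0, 28.0, 0.0 m³/s; ΣQ_DR = 307.0 m³/s, peak = 72.0 m³/s.
Runoff depth d = ΣQ_DR·Δt / A = 307.0 × 1800 / (27.6 km²) = 20.02 mm.
The 1-cm UH is the DRH scaled by (10 mm)/d, so U_p = 72.0 × 10/20.02 = 36.0 m³/s.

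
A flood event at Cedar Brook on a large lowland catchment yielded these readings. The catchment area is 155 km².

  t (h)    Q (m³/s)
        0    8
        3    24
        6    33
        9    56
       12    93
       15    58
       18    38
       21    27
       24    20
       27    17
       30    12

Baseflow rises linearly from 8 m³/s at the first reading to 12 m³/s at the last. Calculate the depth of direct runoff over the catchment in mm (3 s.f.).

Direct runoff: 0.00, 15.60, 24.20, 46.80, 83.40, 48.00, 27.60, 16.20, 8.80, 5.40, 0.00 m³/s; ΣQ_DR = 276.0 m³/s.
V = ΣQ_DR · Δt = 276.0 × 10800 s = 2.981 × 10^6 m³.
Over A = 155 km², depth = V / A = 19.2 mm.

d ≈ 19.2 mm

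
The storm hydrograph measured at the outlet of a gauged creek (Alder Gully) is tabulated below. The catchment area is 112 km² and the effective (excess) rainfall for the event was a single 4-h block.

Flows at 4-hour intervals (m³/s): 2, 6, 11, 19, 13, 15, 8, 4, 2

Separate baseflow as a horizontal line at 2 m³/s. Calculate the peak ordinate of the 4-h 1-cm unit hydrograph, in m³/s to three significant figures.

U_p ≈ 21.3 m³/s

Direct runoff: 0.0, 4.0, 9.0, 17.0, 11.0, 13.0, 6.0, 2.0, 0.0 m³/s; ΣQ_DR = 62.00 m³/s, peak = 17.0 m³/s.
Runoff depth d = ΣQ_DR·Δt / A = 62.00 × 14400 / (112 km²) = 7.971 mm.
The 1-cm UH is the DRH scaled by (10 mm)/d, so U_p = 17.0 × 10/7.971 = 21.3 m³/s.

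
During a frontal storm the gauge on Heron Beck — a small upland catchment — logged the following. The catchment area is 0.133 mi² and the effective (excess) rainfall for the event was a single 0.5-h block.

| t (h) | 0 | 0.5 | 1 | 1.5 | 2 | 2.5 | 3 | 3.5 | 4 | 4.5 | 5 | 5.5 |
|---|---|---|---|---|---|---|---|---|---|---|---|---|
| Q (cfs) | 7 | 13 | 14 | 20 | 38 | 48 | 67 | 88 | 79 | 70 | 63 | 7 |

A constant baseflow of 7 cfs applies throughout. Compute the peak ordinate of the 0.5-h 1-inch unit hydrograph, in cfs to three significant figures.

Direct runoff: 0.0, 6.0, 7.0, 13.0, 31.0, 41.0, 60.0, 81.0, 72.0, 63.0, 56.0, 0.0 cfs; ΣQ_DR = 430.0 cfs, peak = 81.0 cfs.
Runoff depth d = ΣQ_DR·Δt / A = 430.0 × 1800 / (0.133 mi²) = 2.505 in.
The 1-inch UH is the DRH scaled by (1 in)/d, so U_p = 81.0 × 1/2.505 = 32.3 cfs.

U_p ≈ 32.3 cfs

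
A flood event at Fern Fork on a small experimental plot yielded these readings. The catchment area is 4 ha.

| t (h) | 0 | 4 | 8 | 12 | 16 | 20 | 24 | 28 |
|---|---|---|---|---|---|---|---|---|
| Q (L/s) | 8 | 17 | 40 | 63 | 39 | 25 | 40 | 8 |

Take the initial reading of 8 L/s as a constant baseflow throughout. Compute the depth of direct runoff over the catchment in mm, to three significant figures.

Direct runoff: 0.0, 9.0, 32.0, 55.0, 31.0, 17.0, 32.0, 0.0 L/s; ΣQ_DR = 176.0 L/s.
V = ΣQ_DR · Δt = 176.0 × 14400 s = 2.534 × 10^6 L.
Over A = 4 ha, depth = V / A = 63.4 mm.

d ≈ 63.4 mm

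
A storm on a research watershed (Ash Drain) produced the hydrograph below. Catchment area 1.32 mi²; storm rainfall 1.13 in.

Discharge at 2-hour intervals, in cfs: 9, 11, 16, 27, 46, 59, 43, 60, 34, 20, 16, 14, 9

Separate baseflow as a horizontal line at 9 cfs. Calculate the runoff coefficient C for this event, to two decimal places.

ΣQ_DR = 247.0 cfs; V = ΣQ_DR·Δt = 1.778 × 10^6 ft³.
Runoff depth d = V / A = 0.5799 in.
C = d / P = 0.5799 / 1.13 = 0.51.

C ≈ 0.51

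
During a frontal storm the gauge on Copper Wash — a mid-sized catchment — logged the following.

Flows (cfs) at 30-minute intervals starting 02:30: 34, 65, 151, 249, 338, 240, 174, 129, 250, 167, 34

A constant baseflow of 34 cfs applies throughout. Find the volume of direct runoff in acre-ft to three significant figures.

Direct-runoff ordinates (Q − Q_b): 0.0, 31.0, 117.0, 215.0, 304.0, 206.0, 140.0, 95.0, 216.0, 133.0, 0.0 cfs.
ΣQ_DR = 1457 cfs.
With Δt = 0.5 h = 1800 s, V = ΣQ_DR · Δt = 1457 × 1800 = 2.62 × 10^6 ft³ = 60.2 acre-ft.

V ≈ 60.2 acre-ft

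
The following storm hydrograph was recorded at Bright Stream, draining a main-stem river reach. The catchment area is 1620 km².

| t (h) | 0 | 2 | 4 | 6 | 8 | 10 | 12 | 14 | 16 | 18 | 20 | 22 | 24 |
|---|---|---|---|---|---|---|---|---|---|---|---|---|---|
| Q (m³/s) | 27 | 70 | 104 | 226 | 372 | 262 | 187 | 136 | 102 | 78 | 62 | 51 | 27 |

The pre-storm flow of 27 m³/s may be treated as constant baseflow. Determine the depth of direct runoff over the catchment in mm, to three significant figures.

d ≈ 6.01 mm

Direct runoff: 0.0, 43.0, 77.0, 199.0, 345.0, 235.0, 160.0, 109.0, 75.0, 51.0, 35.0, 24.0, 0.0 m³/s; ΣQ_DR = 1353 m³/s.
V = ΣQ_DR · Δt = 1353 × 7200 s = 9.742 × 10^6 m³.
Over A = 1620 km², depth = V / A = 6.01 mm.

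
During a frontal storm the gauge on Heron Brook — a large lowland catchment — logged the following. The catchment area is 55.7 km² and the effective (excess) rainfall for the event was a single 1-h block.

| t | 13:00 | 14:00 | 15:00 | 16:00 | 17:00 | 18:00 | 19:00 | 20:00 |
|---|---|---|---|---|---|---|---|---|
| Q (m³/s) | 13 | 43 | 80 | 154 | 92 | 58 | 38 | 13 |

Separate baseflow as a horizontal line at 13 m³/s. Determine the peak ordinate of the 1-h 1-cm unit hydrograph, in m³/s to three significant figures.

Direct runoff: 0.0, 30.0, 67.0, 141.0, 79.0, 45.0, 25.0, 0.0 m³/s; ΣQ_DR = 387.0 m³/s, peak = 141.0 m³/s.
Runoff depth d = ΣQ_DR·Δt / A = 387.0 × 3600 / (55.7 km²) = 25.01 mm.
The 1-cm UH is the DRH scaled by (10 mm)/d, so U_p = 141.0 × 10/25.01 = 56.4 m³/s.

U_p ≈ 56.4 m³/s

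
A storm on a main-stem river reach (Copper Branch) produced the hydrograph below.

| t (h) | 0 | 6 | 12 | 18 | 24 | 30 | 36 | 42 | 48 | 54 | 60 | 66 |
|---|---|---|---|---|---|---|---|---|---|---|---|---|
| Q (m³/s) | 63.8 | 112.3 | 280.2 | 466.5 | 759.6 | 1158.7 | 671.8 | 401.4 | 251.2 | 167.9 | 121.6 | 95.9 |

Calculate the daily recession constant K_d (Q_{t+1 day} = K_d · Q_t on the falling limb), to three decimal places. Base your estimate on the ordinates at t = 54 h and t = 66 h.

K_d ≈ 0.326

Between t = 54 h and t = 66 h the flow falls from 167.9 to 95.9 m³/s over 2×6 h = 12 h.
Per-interval ratio K = (95.9/167.9)^(1/2) = 0.7558; K_d = K^(24/6) = 0.326.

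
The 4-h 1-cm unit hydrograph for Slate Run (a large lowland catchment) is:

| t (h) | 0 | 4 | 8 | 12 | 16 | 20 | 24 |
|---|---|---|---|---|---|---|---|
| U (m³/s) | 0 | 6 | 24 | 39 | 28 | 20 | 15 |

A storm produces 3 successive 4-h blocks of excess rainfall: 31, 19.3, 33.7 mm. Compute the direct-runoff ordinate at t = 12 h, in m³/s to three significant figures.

By discrete convolution, Q_j = Σ (P_i / 10 mm) · U_{j−i}.
At t = 12 h (j=3): Q = (31/10)·39 + (19.3/10)·24 + (33.7/10)·6 = 187 m³/s.

Q ≈ 187 m³/s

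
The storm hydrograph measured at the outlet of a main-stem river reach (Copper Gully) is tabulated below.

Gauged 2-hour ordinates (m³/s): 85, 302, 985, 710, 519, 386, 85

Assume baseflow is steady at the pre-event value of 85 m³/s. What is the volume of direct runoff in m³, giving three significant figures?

Direct-runoff ordinates (Q − Q_b): 0.0, 217.0, 900.0, 625.0, 434.0, 301.0, 0.0 m³/s.
ΣQ_DR = 2477 m³/s.
With Δt = 2 h = 7200 s, V = ΣQ_DR · Δt = 2477 × 7200 = 1.78 × 10^7 m³.

V ≈ 1.78 × 10^7 m³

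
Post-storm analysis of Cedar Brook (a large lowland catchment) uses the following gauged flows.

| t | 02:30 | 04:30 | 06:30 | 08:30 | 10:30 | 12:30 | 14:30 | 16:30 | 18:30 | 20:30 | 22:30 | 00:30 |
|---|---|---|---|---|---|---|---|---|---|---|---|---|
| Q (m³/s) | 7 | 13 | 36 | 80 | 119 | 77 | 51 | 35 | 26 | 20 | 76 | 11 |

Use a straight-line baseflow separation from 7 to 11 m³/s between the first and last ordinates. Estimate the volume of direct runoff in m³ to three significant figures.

V ≈ 3.19 × 10^6 m³

Direct-runoff ordinates (Q − Q_b): 0.00, 5.64, 28.27, 71.91, 110.55, 68.18, 41.82, 25.45, 16.09, 9.73, 65.36, 0.00 m³/s.
ΣQ_DR = 443.0 m³/s.
With Δt = 2 h = 7200 s, V = ΣQ_DR · Δt = 443.0 × 7200 = 3.19 × 10^6 m³.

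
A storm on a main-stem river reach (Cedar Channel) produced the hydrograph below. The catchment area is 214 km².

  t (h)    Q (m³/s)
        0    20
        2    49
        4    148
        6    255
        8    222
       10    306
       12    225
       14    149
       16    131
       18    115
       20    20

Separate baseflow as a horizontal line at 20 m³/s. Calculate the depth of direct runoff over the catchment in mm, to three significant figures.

d ≈ 47.8 mm

Direct runoff: 0.0, 29.0, 128.0, 235.0, 202.0, 286.0, 205.0, 129.0, 111.0, 95.0, 0.0 m³/s; ΣQ_DR = 1420 m³/s.
V = ΣQ_DR · Δt = 1420 × 7200 s = 1.022 × 10^7 m³.
Over A = 214 km², depth = V / A = 47.8 mm.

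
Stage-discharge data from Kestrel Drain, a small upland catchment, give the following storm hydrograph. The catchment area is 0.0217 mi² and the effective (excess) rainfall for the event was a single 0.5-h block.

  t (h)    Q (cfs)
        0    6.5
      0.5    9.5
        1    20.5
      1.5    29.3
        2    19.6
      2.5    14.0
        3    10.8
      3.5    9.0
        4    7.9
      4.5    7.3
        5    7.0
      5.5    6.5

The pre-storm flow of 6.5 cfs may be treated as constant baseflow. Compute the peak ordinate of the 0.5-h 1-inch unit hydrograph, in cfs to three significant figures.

U_p ≈ 9.14 cfs

Direct runoff: 0.0, 3.0, 14.0, 22.8, 13.1, 7.5, 4.3, 2.5, 1.4, 0.8, 0.5, 0.0 cfs; ΣQ_DR = 69.90 cfs, peak = 22.8 cfs.
Runoff depth d = ΣQ_DR·Δt / A = 69.90 × 1800 / (0.0217 mi²) = 2.496 in.
The 1-inch UH is the DRH scaled by (1 in)/d, so U_p = 22.8 × 1/2.496 = 9.14 cfs.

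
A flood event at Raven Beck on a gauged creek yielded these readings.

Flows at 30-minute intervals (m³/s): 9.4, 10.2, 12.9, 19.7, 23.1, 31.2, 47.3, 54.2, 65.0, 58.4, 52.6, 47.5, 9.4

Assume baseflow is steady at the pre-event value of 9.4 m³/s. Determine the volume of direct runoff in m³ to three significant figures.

Direct-runoff ordinates (Q − Q_b): 0.0, 0.8, 3.5, 10.3, 13.7, 21.8, 37.9, 44.8, 55.6, 49.0, 43.2, 38.1, 0.0 m³/s.
ΣQ_DR = 318.7 m³/s.
With Δt = 0.5 h = 1800 s, V = ΣQ_DR · Δt = 318.7 × 1800 = 5.74 × 10^5 m³.

V ≈ 5.74 × 10^5 m³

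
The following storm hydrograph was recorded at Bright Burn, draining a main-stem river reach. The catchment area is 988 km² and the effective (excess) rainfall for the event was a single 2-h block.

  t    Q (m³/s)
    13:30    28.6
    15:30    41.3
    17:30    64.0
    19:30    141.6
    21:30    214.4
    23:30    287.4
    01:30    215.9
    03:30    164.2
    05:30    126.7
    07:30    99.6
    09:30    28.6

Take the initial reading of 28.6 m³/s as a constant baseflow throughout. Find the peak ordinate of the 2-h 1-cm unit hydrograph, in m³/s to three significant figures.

Direct runoff: 0.0, 12.7, 35.4, 113.0, 185.8, 258.8, 187.3, 135.6, 98.1, 71.0, 0.0 m³/s; ΣQ_DR = 1098 m³/s, peak = 258.8 m³/s.
Runoff depth d = ΣQ_DR·Δt / A = 1098 × 7200 / (988 km²) = 7.999 mm.
The 1-cm UH is the DRH scaled by (10 mm)/d, so U_p = 258.8 × 10/7.999 = 324 m³/s.

U_p ≈ 324 m³/s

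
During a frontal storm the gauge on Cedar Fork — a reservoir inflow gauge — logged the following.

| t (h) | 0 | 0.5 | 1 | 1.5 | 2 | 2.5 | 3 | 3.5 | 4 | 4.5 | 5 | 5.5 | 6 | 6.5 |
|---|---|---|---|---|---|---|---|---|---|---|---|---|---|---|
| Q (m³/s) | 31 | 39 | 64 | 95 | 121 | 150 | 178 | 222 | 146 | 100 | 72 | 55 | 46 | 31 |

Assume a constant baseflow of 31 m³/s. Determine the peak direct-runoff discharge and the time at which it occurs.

Q_p = 191.0 m³/s at t = 3.5 h

Subtracting baseflow gives direct-runoff ordinates: 0.0, 8.0, 33.0, 64.0, 90.0, 119.0, 147.0, 191.0, 115.0, 69.0, 41.0, 24.0, 15.0, 0.0 m³/s.
The maximum is 191.0 m³/s, occurring at the reading for t = 3.5 h.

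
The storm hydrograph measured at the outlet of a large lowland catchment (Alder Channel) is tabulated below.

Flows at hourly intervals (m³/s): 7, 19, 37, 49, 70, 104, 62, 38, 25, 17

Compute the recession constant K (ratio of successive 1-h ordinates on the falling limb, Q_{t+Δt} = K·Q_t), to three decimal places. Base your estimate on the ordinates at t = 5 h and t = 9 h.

K ≈ 0.636

Using the recession-limb readings at t = 5 h and t = 9 h: Q falls from 104 to 17 m³/s over 4 intervals.
K = (Q₂/Q₁)^(1/4) = (17/104)^(1/4) = 0.636.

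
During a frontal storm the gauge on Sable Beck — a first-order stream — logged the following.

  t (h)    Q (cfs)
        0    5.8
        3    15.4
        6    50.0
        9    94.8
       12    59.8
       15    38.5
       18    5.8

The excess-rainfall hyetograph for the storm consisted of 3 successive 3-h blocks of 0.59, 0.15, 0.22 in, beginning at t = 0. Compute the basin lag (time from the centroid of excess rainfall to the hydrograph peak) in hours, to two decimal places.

t_L ≈ 5.66 h

Centroid of excess rainfall: t_c = Σ P_i·t̄_i / ΣP_i = 3.3438 h (block centres at 1.5, 4.5, 7.5 h).
Hydrograph peak occurs at t = 9 h, so basin lag t_L = 9 − 3.3438 = 5.66 h.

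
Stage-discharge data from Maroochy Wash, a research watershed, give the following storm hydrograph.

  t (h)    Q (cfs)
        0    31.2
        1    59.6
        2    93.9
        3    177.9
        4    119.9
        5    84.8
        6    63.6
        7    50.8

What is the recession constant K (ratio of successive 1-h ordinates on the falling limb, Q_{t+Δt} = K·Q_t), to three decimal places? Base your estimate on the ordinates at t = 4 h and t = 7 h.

K ≈ 0.751

Using the recession-limb readings at t = 4 h and t = 7 h: Q falls from 119.9 to 50.8 cfs over 3 intervals.
K = (Q₂/Q₁)^(1/3) = (50.8/119.9)^(1/3) = 0.751.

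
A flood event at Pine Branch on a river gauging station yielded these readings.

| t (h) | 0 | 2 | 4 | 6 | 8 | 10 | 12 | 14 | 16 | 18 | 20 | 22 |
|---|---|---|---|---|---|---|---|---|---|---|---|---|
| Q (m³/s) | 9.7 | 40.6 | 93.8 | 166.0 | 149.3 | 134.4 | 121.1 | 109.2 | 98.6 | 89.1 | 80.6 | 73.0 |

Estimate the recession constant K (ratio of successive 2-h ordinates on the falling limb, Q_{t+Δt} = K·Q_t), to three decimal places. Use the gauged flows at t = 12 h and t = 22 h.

K ≈ 0.904

Using the recession-limb readings at t = 12 h and t = 22 h: Q falls from 121.1 to 73.0 m³/s over 5 intervals.
K = (Q₂/Q₁)^(1/5) = (73.0/121.1)^(1/5) = 0.904.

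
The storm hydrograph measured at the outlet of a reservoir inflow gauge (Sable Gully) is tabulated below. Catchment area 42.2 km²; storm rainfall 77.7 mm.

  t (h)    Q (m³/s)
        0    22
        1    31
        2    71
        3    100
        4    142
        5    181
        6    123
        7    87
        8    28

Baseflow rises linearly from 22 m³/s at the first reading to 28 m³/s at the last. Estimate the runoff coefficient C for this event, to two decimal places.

C ≈ 0.61

ΣQ_DR = 560.0 m³/s; V = ΣQ_DR·Δt = 2.016 × 10^6 m³.
Runoff depth d = V / A = 47.77 mm.
C = d / P = 47.77 / 77.7 = 0.61.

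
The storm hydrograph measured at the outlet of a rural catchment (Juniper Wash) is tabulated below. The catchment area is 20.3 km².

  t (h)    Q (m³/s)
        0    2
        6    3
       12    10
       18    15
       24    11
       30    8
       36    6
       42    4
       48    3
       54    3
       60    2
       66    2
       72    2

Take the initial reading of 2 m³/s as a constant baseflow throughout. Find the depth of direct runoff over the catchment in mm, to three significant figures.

d ≈ 47.9 mm

Direct runoff: 0.0, 1.0, 8.0, 13.0, 9.0, 6.0, 4.0, 2.0, 1.0, 1.0, 0.0, 0.0, 0.0 m³/s; ΣQ_DR = 45.00 m³/s.
V = ΣQ_DR · Δt = 45.00 × 21600 s = 9.720 × 10^5 m³.
Over A = 20.3 km², depth = V / A = 47.9 mm.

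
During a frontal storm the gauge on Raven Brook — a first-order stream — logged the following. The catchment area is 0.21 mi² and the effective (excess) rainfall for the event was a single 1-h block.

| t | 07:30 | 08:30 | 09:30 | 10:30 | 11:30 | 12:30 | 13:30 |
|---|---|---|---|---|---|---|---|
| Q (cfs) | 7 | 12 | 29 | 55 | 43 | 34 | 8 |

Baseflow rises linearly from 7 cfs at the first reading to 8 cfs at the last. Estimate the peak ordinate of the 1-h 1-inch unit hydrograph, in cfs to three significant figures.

Direct runoff: 0.00, 4.83, 21.67, 47.50, 35.33, 26.17, 0.00 cfs; ΣQ_DR = 135.5 cfs, peak = 47.50 cfs.
Runoff depth d = ΣQ_DR·Δt / A = 135.5 × 3600 / (0.21 mi²) = 0.9999 in.
The 1-inch UH is the DRH scaled by (1 in)/d, so U_p = 47.50 × 1/0.9999 = 47.5 cfs.

U_p ≈ 47.5 cfs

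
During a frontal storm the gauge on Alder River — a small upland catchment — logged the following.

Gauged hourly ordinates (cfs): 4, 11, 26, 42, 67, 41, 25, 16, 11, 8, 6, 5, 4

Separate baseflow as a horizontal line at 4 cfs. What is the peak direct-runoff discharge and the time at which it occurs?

Subtracting baseflow gives direct-runoff ordinates: 0.0, 7.0, 22.0, 38.0, 63.0, 37.0, 21.0, 12.0, 7.0, 4.0, 2.0, 1.0, 0.0 cfs.
The maximum is 63.0 cfs, occurring at the reading for t = 4 h.

Q_p = 63.0 cfs at t = 4 h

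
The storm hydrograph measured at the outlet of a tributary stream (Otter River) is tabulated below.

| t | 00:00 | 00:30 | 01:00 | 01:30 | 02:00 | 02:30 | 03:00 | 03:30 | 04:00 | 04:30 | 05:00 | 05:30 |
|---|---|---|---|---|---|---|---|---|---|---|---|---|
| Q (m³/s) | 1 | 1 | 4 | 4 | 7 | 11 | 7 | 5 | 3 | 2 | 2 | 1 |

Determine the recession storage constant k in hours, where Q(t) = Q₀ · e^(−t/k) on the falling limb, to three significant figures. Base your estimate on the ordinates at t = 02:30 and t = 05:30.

k ≈ 1.25 h

On the falling limb, Q drops from 11 to 1 m³/s between t = 02:30 and t = 05:30 (Δt = 3 h).
k = −Δt / ln(Q₂/Q₁) = −3 / ln(1/11) = 1.25 h.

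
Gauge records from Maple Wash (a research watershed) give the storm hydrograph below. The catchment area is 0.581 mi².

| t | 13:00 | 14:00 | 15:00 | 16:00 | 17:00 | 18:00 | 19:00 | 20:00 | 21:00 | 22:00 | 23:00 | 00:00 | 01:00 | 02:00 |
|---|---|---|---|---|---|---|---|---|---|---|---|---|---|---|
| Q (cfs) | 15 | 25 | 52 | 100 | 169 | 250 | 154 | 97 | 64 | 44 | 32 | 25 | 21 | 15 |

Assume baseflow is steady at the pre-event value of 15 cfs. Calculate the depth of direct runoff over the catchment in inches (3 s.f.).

Direct runoff: 0.0, 10.0, 37.0, 85.0, 154.0, 235.0, 139.0, 82.0, 49.0, 29.0, 17.0, 10.0, 6.0, 0.0 cfs; ΣQ_DR = 853.0 cfs.
V = ΣQ_DR · Δt = 853.0 × 3600 s = 3.071 × 10^6 ft³.
Over A = 0.581 mi², depth = V / A = 2.28 in.

d ≈ 2.28 in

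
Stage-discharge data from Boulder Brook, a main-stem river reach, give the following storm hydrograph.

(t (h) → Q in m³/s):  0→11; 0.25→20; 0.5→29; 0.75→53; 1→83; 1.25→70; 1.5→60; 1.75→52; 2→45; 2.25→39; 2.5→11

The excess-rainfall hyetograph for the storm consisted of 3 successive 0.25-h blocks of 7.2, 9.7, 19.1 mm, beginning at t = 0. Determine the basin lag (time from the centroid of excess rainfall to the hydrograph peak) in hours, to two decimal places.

t_L ≈ 0.54 h

Centroid of excess rainfall: t_c = Σ P_i·t̄_i / ΣP_i = 0.4576 h (block centres at 0.125, 0.375, 0.625 h).
Hydrograph peak occurs at t = 1 h, so basin lag t_L = 1 − 0.4576 = 0.54 h.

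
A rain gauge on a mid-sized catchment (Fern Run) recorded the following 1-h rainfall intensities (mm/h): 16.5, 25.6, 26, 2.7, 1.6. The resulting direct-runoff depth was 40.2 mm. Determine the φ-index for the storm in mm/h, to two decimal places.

φ ≈ 9.30 mm/h

Only the 3 blocks with intensity above φ contribute runoff: 16.5, 25.6, 26 mm/h.
Σ(I−φ)·Δt = d  ⇒  (16.5+25.6+26 − 3φ)·1 = 40.2
φ = (68.10 − 40.2/1) / 3 = 9.30 mm/h.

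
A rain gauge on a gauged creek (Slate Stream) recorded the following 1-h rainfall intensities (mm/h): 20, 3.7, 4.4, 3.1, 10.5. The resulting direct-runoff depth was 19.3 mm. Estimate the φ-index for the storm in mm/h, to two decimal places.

Only the 2 blocks with intensity above φ contribute runoff: 20, 10.5 mm/h.
Σ(I−φ)·Δt = d  ⇒  (20+10.5 − 2φ)·1 = 19.3
φ = (30.50 − 19.3/1) / 2 = 5.60 mm/h.

φ ≈ 5.60 mm/h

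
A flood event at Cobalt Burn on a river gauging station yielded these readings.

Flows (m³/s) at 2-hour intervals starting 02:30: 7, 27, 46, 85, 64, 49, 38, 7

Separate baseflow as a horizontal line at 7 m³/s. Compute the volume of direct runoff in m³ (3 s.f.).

Direct-runoff ordinates (Q − Q_b): 0.0, 20.0, 39.0, 78.0, 57.0, 42.0, 31.0, 0.0 m³/s.
ΣQ_DR = 267.0 m³/s.
With Δt = 2 h = 7200 s, V = ΣQ_DR · Δt = 267.0 × 7200 = 1.92 × 10^6 m³.

V ≈ 1.92 × 10^6 m³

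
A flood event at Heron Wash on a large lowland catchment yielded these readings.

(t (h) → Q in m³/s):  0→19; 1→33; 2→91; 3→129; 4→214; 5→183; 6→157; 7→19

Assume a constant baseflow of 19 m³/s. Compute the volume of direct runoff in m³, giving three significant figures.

V ≈ 2.49 × 10^6 m³

Direct-runoff ordinates (Q − Q_b): 0.0, 14.0, 72.0, 110.0, 195.0, 164.0, 138.0, 0.0 m³/s.
ΣQ_DR = 693.0 m³/s.
With Δt = 1 h = 3600 s, V = ΣQ_DR · Δt = 693.0 × 3600 = 2.49 × 10^6 m³.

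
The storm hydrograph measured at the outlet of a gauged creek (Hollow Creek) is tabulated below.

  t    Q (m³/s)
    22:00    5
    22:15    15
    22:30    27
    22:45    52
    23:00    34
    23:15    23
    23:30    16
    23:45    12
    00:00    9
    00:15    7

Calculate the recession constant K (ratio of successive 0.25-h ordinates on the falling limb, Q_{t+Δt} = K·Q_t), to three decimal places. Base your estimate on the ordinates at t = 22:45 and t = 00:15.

Using the recession-limb readings at t = 22:45 and t = 00:15: Q falls from 52 to 7 m³/s over 6 intervals.
K = (Q₂/Q₁)^(1/6) = (7/52)^(1/6) = 0.716.

K ≈ 0.716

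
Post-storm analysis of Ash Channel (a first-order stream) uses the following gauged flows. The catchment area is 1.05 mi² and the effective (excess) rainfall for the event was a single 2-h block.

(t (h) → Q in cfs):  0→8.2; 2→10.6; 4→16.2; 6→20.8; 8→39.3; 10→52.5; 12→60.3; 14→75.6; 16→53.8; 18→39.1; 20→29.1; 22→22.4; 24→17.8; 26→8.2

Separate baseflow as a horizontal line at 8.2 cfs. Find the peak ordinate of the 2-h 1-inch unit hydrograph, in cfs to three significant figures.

U_p ≈ 67.3 cfs

Direct runoff: 0.0, 2.4, 8.0, 12.6, 31.1, 44.3, 52.1, 67.4, 45.6, 30.9, 20.9, 14.2, 9.6, 0.0 cfs; ΣQ_DR = 339.1 cfs, peak = 67.4 cfs.
Runoff depth d = ΣQ_DR·Δt / A = 339.1 × 7200 / (1.05 mi²) = 1.001 in.
The 1-inch UH is the DRH scaled by (1 in)/d, so U_p = 67.4 × 1/1.001 = 67.3 cfs.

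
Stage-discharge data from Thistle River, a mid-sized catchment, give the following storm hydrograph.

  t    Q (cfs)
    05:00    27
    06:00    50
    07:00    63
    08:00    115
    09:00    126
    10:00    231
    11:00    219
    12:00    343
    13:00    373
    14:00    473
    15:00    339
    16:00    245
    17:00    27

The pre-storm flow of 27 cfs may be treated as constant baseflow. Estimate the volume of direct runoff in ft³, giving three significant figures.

V ≈ 8.21 × 10^6 ft³

Direct-runoff ordinates (Q − Q_b): 0.0, 23.0, 36.0, 88.0, 99.0, 204.0, 192.0, 316.0, 346.0, 446.0, 312.0, 218.0, 0.0 cfs.
ΣQ_DR = 2280 cfs.
With Δt = 1 h = 3600 s, V = ΣQ_DR · Δt = 2280 × 3600 = 8.21 × 10^6 ft³.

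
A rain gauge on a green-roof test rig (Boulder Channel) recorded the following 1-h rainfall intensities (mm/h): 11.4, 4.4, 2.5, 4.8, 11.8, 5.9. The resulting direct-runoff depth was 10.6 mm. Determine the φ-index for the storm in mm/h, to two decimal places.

φ ≈ 6.30 mm/h

Only the 2 blocks with intensity above φ contribute runoff: 11.4, 11.8 mm/h.
Σ(I−φ)·Δt = d  ⇒  (11.4+11.8 − 2φ)·1 = 10.6
φ = (23.20 − 10.6/1) / 2 = 6.30 mm/h.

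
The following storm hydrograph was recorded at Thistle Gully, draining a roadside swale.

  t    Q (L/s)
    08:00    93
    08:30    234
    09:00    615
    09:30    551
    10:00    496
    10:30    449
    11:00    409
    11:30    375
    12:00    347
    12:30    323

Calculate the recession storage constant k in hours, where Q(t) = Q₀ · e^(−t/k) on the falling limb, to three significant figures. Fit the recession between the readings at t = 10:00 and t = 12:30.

k ≈ 5.83 h

On the falling limb, Q drops from 496 to 323 L/s between t = 10:00 and t = 12:30 (Δt = 2.5 h).
k = −Δt / ln(Q₂/Q₁) = −2.5 / ln(323/496) = 5.83 h.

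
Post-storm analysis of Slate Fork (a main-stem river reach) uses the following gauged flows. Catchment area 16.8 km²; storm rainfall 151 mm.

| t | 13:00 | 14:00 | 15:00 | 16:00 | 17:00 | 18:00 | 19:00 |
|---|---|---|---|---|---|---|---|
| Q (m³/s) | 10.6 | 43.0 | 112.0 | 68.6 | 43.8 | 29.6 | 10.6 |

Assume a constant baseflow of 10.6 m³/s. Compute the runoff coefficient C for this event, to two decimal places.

C ≈ 0.35

ΣQ_DR = 244.0 m³/s; V = ΣQ_DR·Δt = 8.784 × 10^5 m³.
Runoff depth d = V / A = 52.29 mm.
C = d / P = 52.29 / 151 = 0.35.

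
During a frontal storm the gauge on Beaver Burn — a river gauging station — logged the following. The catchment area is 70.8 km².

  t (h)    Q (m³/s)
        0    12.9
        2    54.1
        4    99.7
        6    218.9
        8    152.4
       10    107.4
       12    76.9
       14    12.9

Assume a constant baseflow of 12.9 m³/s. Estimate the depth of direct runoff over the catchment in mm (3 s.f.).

d ≈ 64.3 mm

Direct runoff: 0.0, 41.2, 86.8, 206.0, 139.5, 94.5, 64.0, 0.0 m³/s; ΣQ_DR = 632.0 m³/s.
V = ΣQ_DR · Δt = 632.0 × 7200 s = 4.550 × 10^6 m³.
Over A = 70.8 km², depth = V / A = 64.3 mm.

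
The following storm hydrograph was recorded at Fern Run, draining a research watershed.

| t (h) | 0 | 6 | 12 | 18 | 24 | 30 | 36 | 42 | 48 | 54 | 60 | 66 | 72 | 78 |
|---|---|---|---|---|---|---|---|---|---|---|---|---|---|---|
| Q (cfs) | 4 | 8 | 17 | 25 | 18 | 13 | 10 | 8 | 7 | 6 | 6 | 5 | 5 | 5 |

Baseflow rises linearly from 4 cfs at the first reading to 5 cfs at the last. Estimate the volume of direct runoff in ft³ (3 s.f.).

Direct-runoff ordinates (Q − Q_b): 0.00, 3.92, 12.85, 20.77, 13.69, 8.62, 5.54, 3.46, 2.38, 1.31, 1.23, 0.15, 0.08, 0.00 cfs.
ΣQ_DR = 74.00 cfs.
With Δt = 6 h = 21600 s, V = ΣQ_DR · Δt = 74.00 × 21600 = 1.60 × 10^6 ft³.

V ≈ 1.60 × 10^6 ft³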